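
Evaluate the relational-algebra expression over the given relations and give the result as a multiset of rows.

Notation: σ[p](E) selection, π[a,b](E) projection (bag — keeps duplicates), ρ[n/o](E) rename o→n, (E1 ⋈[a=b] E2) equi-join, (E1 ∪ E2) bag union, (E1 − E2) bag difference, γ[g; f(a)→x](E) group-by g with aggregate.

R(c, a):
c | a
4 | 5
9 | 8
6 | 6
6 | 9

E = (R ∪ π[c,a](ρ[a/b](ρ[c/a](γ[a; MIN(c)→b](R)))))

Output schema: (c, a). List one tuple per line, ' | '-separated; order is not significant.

Stepwise |·|:
  R → 4
  R → 4
  γ[a; MIN(c)→b](R) → 4
  ρ[c/a](γ[a; MIN(c)→b](R)) → 4
  ρ[a/b](ρ[c/a](γ[a; MIN(c)→b](R))) → 4
  π[c,a](ρ[a/b](ρ[c/a](γ[a; MIN(c)→b](R)))) → 4
  (R ∪ π[c,a](ρ[a/b](ρ[c/a](γ[a; MIN(c)→b](R))))) → 8

== RESULT ==
c | a
4 | 5
5 | 4
6 | 6
6 | 6
6 | 9
8 | 9
9 | 6
9 | 8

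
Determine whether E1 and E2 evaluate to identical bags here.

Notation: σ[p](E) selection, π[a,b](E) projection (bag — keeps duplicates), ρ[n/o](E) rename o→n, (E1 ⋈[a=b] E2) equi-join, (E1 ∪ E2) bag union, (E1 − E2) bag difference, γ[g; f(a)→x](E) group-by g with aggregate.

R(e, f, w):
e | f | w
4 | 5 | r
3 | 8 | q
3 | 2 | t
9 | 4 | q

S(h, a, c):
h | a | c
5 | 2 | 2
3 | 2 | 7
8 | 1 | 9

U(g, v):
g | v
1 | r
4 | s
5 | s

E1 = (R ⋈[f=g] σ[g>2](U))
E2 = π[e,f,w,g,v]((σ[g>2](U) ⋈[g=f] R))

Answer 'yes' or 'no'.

E1 row counts bottom-up:
  R → 4
  U → 3
  σ[g>2](U) → 2
  (R ⋈[f=g] σ[g>2](U)) → 2
E2 row counts bottom-up:
  U → 3
  σ[g>2](U) → 2
  R → 4
  (σ[g>2](U) ⋈[g=f] R) → 2
  π[e,f,w,g,v]((σ[g>2](U) ⋈[g=f] R)) → 2

E1 and E2 produce the same multiset:
e | f | w | g | v
4 | 5 | r | 5 | s
9 | 4 | q | 4 | s

yes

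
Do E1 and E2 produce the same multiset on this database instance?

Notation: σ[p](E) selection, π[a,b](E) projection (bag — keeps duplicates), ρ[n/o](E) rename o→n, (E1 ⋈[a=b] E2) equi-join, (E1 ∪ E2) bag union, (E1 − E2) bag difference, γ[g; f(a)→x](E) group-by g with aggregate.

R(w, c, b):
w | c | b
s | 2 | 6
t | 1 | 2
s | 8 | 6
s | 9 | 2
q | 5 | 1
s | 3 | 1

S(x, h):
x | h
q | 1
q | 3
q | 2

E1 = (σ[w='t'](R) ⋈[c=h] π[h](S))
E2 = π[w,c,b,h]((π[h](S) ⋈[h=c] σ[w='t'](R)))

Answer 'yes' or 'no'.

E1 row counts bottom-up:
  R → 6
  σ[w='t'](R) → 1
  S → 3
  π[h](S) → 3
  (σ[w='t'](R) ⋈[c=h] π[h](S)) → 1
E2 row counts bottom-up:
  S → 3
  π[h](S) → 3
  R → 6
  σ[w='t'](R) → 1
  (π[h](S) ⋈[h=c] σ[w='t'](R)) → 1
  π[w,c,b,h]((π[h](S) ⋈[h=c] σ[w='t'](R))) → 1

E1 and E2 produce the same multiset:
w | c | b | h
t | 1 | 2 | 1

yes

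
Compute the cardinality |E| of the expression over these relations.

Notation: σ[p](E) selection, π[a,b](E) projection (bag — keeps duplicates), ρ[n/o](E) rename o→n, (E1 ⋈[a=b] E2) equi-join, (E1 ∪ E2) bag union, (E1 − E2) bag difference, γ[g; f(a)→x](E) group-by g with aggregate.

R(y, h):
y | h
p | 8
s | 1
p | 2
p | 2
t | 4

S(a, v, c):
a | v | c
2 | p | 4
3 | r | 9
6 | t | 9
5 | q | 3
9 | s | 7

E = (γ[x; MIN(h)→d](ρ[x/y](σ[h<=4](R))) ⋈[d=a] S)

Stepwise |·|:
  R → 5
  σ[h<=4](R) → 4
  ρ[x/y](σ[h<=4](R)) → 4
  γ[x; MIN(h)→d](ρ[x/y](σ[h<=4](R))) → 3
  S → 5
  (γ[x; MIN(h)→d](ρ[x/y](σ[h<=4](R))) ⋈[d=a] S) → 1

|E| = 1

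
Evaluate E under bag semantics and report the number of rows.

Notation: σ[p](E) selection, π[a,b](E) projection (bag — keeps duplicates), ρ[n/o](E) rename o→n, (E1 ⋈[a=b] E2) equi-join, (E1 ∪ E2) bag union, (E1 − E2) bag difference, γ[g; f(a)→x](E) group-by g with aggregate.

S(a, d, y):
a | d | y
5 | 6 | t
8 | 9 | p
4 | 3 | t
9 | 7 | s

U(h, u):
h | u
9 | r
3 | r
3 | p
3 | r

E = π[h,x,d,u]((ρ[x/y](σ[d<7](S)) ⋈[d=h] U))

Stepwise |·|:
  S → 4
  σ[d<7](S) → 2
  ρ[x/y](σ[d<7](S)) → 2
  U → 4
  (ρ[x/y](σ[d<7](S)) ⋈[d=h] U) → 3
  π[h,x,d,u]((ρ[x/y](σ[d<7](S)) ⋈[d=h] U)) → 3

|E| = 3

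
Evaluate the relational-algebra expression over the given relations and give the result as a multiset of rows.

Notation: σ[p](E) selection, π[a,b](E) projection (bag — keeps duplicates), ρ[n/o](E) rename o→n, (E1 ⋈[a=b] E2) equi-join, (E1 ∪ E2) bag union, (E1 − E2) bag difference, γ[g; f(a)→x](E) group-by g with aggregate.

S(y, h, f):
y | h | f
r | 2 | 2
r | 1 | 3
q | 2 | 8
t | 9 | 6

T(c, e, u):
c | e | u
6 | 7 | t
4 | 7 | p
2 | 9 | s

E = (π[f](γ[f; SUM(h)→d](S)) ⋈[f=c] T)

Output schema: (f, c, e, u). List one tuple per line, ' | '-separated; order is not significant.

Subexpression sizes:
  S → 4
  γ[f; SUM(h)→d](S) → 4
  π[f](γ[f; SUM(h)→d](S)) → 4
  T → 3
  (π[f](γ[f; SUM(h)→d](S)) ⋈[f=c] T) → 2

== RESULT ==
f | c | e | u
2 | 2 | 9 | s
6 | 6 | 7 | t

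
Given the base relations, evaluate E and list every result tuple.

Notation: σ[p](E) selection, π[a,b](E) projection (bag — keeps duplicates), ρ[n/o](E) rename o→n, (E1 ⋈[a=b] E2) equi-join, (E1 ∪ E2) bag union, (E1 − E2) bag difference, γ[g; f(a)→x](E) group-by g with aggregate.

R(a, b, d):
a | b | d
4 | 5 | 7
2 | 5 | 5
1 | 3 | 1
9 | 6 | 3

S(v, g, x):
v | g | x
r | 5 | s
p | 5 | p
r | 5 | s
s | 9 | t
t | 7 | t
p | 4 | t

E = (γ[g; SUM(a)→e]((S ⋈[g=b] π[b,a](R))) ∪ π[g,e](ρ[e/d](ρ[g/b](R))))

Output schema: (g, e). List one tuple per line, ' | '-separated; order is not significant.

Subexpression sizes:
  S → 6
  R → 4
  π[b,a](R) → 4
  (S ⋈[g=b] π[b,a](R)) → 6
  γ[g; SUM(a)→e]((S ⋈[g=b] π[b,a](R))) → 1
  R → 4
  ρ[g/b](R) → 4
  ρ[e/d](ρ[g/b](R)) → 4
  π[g,e](ρ[e/d](ρ[g/b](R))) → 4
  (γ[g; SUM(a)→e]((S ⋈[g=b] π[b,a](R))) ∪ π[g,e](ρ[e/d](ρ[g/b](R)))) → 5

== RESULT ==
g | e
3 | 1
5 | 5
5 | 7
5 | 18
6 | 3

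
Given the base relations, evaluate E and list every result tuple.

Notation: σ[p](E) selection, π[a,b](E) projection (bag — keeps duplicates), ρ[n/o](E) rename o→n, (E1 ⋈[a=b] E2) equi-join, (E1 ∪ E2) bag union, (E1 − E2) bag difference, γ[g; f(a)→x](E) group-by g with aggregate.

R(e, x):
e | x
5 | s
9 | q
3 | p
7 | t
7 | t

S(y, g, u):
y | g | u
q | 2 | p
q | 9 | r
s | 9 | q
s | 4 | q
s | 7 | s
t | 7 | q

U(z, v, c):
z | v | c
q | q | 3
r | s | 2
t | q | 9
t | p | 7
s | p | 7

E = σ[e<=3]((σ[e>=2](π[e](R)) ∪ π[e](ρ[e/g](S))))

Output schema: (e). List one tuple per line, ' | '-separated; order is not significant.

Row counts bottom-up:
  R → 5
  π[e](R) → 5
  σ[e>=2](π[e](R)) → 5
  S → 6
  ρ[e/g](S) → 6
  π[e](ρ[e/g](S)) → 6
  (σ[e>=2](π[e](R)) ∪ π[e](ρ[e/g](S))) → 11
  σ[e<=3]((σ[e>=2](π[e](R)) ∪ π[e](ρ[e/g](S)))) → 2

== RESULT ==
e
2
3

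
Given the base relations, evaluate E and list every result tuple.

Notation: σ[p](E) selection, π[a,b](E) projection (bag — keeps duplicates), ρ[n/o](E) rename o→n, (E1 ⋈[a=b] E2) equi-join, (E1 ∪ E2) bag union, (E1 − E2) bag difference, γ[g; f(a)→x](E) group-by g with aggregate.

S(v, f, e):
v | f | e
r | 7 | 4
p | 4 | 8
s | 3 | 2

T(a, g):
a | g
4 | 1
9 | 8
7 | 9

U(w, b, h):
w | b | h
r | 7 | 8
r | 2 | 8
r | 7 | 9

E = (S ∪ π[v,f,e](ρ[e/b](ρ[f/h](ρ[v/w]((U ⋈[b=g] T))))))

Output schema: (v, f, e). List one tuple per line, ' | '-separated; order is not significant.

Per-node cardinality:
  S → 3
  U → 3
  T → 3
  (U ⋈[b=g] T) → 0
  ρ[v/w]((U ⋈[b=g] T)) → 0
  ρ[f/h](ρ[v/w]((U ⋈[b=g] T))) → 0
  ρ[e/b](ρ[f/h](ρ[v/w]((U ⋈[b=g] T)))) → 0
  π[v,f,e](ρ[e/b](ρ[f/h](ρ[v/w]((U ⋈[b=g] T))))) → 0
  (S ∪ π[v,f,e](ρ[e/b](ρ[f/h](ρ[v/w]((U ⋈[b=g] T)))))) → 3

== RESULT ==
v | f | e
p | 4 | 8
r | 7 | 4
s | 3 | 2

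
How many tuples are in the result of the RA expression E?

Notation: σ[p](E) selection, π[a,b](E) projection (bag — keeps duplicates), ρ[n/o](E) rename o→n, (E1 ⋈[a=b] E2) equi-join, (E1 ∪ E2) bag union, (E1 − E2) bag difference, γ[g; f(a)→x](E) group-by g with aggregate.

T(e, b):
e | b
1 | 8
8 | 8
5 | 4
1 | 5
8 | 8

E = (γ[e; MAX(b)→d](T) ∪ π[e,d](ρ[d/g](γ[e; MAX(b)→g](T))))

Row counts bottom-up:
  T → 5
  γ[e; MAX(b)→d](T) → 3
  T → 5
  γ[e; MAX(b)→g](T) → 3
  ρ[d/g](γ[e; MAX(b)→g](T)) → 3
  π[e,d](ρ[d/g](γ[e; MAX(b)→g](T))) → 3
  (γ[e; MAX(b)→d](T) ∪ π[e,d](ρ[d/g](γ[e; MAX(b)→g](T)))) → 6

|E| = 6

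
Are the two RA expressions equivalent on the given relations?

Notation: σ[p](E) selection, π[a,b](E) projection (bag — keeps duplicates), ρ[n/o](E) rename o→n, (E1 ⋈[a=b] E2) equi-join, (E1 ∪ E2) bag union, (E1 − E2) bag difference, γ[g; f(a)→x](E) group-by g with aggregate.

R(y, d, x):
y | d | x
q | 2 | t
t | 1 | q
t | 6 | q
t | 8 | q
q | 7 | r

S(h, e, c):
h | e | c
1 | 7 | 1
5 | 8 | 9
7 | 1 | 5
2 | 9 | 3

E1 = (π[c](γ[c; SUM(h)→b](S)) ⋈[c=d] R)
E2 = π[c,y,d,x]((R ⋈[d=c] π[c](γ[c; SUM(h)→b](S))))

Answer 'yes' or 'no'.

E1 subexpression sizes:
  S → 4
  γ[c; SUM(h)→b](S) → 4
  π[c](γ[c; SUM(h)→b](S)) → 4
  R → 5
  (π[c](γ[c; SUM(h)→b](S)) ⋈[c=d] R) → 1
E2 subexpression sizes:
  R → 5
  S → 4
  γ[c; SUM(h)→b](S) → 4
  π[c](γ[c; SUM(h)→b](S)) → 4
  (R ⋈[d=c] π[c](γ[c; SUM(h)→b](S))) → 1
  π[c,y,d,x]((R ⋈[d=c] π[c](γ[c; SUM(h)→b](S)))) → 1

E1 and E2 produce the same multiset:
c | y | d | x
1 | t | 1 | q

yes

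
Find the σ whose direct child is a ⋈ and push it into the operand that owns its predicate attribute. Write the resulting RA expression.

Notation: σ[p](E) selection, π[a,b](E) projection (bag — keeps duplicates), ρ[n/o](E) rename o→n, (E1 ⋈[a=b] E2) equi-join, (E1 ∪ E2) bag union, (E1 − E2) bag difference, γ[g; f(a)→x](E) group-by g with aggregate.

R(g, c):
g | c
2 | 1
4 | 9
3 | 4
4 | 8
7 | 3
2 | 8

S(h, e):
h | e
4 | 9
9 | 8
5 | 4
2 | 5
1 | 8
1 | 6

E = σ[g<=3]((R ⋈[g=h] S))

σ filters on g, owned by the left side.
E' = (σ[g<=3](R) ⋈[g=h] S)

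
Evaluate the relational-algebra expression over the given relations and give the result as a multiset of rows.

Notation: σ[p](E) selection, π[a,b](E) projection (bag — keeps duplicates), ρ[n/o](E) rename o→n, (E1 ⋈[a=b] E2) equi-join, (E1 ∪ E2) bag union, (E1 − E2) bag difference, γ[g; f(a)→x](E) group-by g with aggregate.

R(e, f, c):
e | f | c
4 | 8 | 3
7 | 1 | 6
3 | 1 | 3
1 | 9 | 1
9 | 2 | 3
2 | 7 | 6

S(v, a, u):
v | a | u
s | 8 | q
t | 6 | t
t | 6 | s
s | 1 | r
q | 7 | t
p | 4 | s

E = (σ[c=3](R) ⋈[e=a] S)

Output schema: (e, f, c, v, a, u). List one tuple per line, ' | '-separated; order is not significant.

Row counts bottom-up:
  R → 6
  σ[c=3](R) → 3
  S → 6
  (σ[c=3](R) ⋈[e=a] S) → 1

== RESULT ==
e | f | c | v | a | u
4 | 8 | 3 | p | 4 | s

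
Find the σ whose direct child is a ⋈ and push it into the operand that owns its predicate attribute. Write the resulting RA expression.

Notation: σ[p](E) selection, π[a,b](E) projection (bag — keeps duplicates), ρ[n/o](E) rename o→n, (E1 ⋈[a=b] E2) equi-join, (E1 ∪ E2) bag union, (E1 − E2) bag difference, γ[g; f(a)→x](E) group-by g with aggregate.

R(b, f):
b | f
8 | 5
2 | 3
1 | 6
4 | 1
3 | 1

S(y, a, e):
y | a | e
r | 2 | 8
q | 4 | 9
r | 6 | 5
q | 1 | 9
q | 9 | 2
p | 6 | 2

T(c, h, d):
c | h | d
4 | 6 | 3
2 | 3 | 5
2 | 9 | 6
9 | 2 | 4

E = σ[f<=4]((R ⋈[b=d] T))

σ filters on f, owned by the left side.
E' = (σ[f<=4](R) ⋈[b=d] T)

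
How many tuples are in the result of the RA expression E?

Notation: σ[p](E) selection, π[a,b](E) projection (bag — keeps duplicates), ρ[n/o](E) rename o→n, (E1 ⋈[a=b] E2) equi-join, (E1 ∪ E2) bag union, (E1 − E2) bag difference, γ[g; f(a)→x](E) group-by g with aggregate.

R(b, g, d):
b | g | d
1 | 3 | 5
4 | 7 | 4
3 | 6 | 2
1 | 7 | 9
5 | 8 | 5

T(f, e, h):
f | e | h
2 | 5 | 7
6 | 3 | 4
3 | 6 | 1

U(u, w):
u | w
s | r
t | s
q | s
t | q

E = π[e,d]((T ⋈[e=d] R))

Subexpression sizes:
  T → 3
  R → 5
  (T ⋈[e=d] R) → 2
  π[e,d]((T ⋈[e=d] R)) → 2

|E| = 2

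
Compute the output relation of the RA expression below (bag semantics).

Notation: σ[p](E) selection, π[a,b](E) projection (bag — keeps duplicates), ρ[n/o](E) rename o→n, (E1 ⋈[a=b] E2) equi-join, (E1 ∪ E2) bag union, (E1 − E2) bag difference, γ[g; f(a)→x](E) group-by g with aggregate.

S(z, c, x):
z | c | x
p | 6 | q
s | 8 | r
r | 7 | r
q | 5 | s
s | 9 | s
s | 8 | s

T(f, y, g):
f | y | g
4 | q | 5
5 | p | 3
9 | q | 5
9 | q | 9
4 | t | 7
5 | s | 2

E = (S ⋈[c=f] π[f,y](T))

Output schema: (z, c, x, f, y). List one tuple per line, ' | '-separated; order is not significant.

Row counts bottom-up:
  S → 6
  T → 6
  π[f,y](T) → 6
  (S ⋈[c=f] π[f,y](T)) → 4

== RESULT ==
z | c | x | f | y
q | 5 | s | 5 | p
q | 5 | s | 5 | s
s | 9 | s | 9 | q
s | 9 | s | 9 | q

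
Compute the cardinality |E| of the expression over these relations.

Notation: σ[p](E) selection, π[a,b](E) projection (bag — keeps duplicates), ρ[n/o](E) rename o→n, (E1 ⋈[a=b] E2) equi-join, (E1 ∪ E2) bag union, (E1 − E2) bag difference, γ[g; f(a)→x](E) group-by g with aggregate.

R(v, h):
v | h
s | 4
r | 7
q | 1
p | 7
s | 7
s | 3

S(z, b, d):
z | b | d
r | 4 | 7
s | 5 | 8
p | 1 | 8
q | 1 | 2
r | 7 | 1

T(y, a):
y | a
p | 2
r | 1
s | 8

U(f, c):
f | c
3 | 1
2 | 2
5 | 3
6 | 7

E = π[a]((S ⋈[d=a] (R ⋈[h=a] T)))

Stepwise |·|:
  S → 5
  R → 6
  T → 3
  (R ⋈[h=a] T) → 1
  (S ⋈[d=a] (R ⋈[h=a] T)) → 1
  π[a]((S ⋈[d=a] (R ⋈[h=a] T))) → 1

|E| = 1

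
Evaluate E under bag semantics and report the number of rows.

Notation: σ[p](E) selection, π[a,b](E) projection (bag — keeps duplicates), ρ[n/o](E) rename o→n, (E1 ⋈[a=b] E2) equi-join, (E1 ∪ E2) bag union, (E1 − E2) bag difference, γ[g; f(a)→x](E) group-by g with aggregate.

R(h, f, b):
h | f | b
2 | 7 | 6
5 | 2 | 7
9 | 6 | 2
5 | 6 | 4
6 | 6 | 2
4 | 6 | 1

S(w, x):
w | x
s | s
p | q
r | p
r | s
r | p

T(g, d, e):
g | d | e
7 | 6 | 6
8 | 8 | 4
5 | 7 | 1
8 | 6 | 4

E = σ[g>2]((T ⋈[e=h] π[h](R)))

Per-node cardinality:
  T → 4
  R → 6
  π[h](R) → 6
  (T ⋈[e=h] π[h](R)) → 3
  σ[g>2]((T ⋈[e=h] π[h](R))) → 3

|E| = 3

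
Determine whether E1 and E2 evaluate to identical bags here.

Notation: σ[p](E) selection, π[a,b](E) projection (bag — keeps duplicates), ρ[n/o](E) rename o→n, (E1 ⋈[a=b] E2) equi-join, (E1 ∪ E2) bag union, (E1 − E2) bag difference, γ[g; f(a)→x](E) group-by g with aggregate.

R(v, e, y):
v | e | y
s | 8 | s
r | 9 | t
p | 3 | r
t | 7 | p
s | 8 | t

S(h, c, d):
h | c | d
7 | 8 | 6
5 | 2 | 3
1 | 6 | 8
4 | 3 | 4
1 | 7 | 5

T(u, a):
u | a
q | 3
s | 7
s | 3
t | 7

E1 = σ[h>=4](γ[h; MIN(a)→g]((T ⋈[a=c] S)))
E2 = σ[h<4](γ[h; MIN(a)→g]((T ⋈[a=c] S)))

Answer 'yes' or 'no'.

E1 per-node cardinality:
  T → 4
  S → 5
  (T ⋈[a=c] S) → 4
  γ[h; MIN(a)→g]((T ⋈[a=c] S)) → 2
  σ[h>=4](γ[h; MIN(a)→g]((T ⋈[a=c] S))) → 1
E2 per-node cardinality:
  T → 4
  S → 5
  (T ⋈[a=c] S) → 4
  γ[h; MIN(a)→g]((T ⋈[a=c] S)) → 2
  σ[h<4](γ[h; MIN(a)→g]((T ⋈[a=c] S))) → 1

E1 result:
h | g
4 | 3
E2 result:
h | g
1 | 7
Witness: (1, 7) appears 0× in E1 but 1× in E2.

no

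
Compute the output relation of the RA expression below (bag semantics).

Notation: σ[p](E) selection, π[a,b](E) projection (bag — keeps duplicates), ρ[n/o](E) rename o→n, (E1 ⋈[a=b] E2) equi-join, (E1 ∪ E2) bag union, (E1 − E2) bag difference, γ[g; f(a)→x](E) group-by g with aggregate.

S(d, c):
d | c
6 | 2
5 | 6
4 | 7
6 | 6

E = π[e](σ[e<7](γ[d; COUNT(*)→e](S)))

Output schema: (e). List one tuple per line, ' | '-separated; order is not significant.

Row counts bottom-up:
  S → 4
  γ[d; COUNT(*)→e](S) → 3
  σ[e<7](γ[d; COUNT(*)→e](S)) → 3
  π[e](σ[e<7](γ[d; COUNT(*)→e](S))) → 3

== RESULT ==
e
1
1
2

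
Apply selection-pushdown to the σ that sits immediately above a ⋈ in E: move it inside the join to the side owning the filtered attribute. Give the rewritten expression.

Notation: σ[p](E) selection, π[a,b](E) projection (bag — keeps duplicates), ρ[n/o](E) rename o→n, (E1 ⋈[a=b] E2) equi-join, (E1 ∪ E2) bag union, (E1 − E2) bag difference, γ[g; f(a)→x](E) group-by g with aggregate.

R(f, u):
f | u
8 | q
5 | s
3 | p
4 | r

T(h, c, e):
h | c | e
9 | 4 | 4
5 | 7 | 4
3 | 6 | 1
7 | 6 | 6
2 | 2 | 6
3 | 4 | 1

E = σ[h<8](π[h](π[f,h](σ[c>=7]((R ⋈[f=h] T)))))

σ filters on c, owned by the right side.
E' = σ[h<8](π[h](π[f,h]((R ⋈[f=h] σ[c>=7](T)))))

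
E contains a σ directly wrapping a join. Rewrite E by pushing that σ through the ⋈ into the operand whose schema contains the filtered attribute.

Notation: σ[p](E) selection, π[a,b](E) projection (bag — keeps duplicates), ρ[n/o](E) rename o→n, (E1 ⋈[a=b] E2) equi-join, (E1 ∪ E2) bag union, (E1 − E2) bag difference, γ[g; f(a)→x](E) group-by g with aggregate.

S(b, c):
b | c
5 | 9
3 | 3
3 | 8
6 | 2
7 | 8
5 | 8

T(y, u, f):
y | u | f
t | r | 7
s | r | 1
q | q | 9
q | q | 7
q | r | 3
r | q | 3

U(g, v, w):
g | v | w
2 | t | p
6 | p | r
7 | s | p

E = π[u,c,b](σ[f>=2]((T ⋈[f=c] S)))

σ filters on f, owned by the left side.
E' = π[u,c,b]((σ[f>=2](T) ⋈[f=c] S))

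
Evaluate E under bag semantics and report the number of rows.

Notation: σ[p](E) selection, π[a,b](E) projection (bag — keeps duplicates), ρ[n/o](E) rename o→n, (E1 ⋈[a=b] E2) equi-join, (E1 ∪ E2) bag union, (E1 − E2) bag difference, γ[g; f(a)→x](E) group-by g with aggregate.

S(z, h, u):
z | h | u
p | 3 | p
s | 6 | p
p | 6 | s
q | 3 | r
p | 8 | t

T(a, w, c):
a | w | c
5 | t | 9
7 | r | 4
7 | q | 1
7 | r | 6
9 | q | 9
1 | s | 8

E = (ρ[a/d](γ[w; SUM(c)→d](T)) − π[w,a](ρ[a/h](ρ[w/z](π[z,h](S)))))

Per-node cardinality:
  T → 6
  γ[w; SUM(c)→d](T) → 4
  ρ[a/d](γ[w; SUM(c)→d](T)) → 4
  S → 5
  π[z,h](S) → 5
  ρ[w/z](π[z,h](S)) → 5
  ρ[a/h](ρ[w/z](π[z,h](S))) → 5
  π[w,a](ρ[a/h](ρ[w/z](π[z,h](S)))) → 5
  (ρ[a/d](γ[w; SUM(c)→d](T)) − π[w,a](ρ[a/h](ρ[w/z](π[z,h](S))))) → 4

|E| = 4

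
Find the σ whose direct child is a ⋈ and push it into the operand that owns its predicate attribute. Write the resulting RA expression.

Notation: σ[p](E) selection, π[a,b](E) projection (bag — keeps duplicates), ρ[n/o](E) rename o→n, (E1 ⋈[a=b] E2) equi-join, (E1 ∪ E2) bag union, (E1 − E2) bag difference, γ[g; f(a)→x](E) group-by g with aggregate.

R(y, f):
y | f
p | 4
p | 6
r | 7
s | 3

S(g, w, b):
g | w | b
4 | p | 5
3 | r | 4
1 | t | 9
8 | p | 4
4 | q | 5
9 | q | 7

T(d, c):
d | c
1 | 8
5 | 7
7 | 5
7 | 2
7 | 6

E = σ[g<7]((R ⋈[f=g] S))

σ filters on g, owned by the right side.
E' = (R ⋈[f=g] σ[g<7](S))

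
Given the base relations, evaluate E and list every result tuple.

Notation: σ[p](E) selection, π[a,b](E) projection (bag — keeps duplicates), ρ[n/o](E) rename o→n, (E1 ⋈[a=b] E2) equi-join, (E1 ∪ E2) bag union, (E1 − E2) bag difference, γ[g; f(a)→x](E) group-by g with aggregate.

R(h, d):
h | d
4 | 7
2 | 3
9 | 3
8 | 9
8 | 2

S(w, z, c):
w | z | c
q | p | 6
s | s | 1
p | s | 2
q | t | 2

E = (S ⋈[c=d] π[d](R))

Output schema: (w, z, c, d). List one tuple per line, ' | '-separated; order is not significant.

Subexpression sizes:
  S → 4
  R → 5
  π[d](R) → 5
  (S ⋈[c=d] π[d](R)) → 2

== RESULT ==
w | z | c | d
p | s | 2 | 2
q | t | 2 | 2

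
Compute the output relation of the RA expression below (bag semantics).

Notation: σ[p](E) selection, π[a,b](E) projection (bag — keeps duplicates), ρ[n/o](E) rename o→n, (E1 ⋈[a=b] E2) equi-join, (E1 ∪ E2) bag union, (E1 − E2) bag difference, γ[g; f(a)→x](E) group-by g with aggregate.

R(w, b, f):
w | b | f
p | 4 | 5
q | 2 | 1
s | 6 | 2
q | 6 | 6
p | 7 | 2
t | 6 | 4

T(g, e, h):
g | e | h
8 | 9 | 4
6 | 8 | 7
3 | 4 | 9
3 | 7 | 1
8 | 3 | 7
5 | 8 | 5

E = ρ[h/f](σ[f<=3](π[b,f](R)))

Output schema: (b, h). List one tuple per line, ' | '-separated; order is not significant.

Per-node cardinality:
  R → 6
  π[b,f](R) → 6
  σ[f<=3](π[b,f](R)) → 3
  ρ[h/f](σ[f<=3](π[b,f](R))) → 3

== RESULT ==
b | h
2 | 1
6 | 2
7 | 2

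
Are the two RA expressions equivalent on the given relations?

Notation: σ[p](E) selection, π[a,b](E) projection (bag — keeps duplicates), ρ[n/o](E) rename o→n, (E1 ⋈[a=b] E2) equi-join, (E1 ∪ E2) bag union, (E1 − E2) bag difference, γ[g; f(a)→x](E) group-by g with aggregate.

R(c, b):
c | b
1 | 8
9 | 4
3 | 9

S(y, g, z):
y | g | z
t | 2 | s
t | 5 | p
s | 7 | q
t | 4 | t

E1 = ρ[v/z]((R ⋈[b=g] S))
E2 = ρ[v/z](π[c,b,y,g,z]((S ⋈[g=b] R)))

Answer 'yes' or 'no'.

E1 per-node cardinality:
  R → 3
  S → 4
  (R ⋈[b=g] S) → 1
  ρ[v/z]((R ⋈[b=g] S)) → 1
E2 per-node cardinality:
  S → 4
  R → 3
  (S ⋈[g=b] R) → 1
  π[c,b,y,g,z]((S ⋈[g=b] R)) → 1
  ρ[v/z](π[c,b,y,g,z]((S ⋈[g=b] R))) → 1

E1 and E2 produce the same multiset:
c | b | y | g | v
9 | 4 | t | 4 | t

yes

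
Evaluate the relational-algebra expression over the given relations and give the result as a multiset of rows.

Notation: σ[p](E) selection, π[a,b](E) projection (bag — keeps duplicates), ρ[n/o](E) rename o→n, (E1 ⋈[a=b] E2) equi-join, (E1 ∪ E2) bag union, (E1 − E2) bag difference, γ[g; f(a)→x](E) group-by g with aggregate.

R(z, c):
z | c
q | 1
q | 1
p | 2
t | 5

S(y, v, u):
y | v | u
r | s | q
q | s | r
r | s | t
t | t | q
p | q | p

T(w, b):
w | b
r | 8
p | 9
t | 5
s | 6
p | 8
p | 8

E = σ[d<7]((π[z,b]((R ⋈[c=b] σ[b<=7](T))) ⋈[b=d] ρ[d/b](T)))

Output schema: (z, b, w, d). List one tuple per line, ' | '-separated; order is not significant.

Subexpression sizes:
  R → 4
  T → 6
  σ[b<=7](T) → 2
  (R ⋈[c=b] σ[b<=7](T)) → 1
  π[z,b]((R ⋈[c=b] σ[b<=7](T))) → 1
  T → 6
  ρ[d/b](T) → 6
  (π[z,b]((R ⋈[c=b] σ[b<=7](T))) ⋈[b=d] ρ[d/b](T)) → 1
  σ[d<7]((π[z,b]((R ⋈[c=b] σ[b<=7](T))) ⋈[b=d] ρ[d/b](T))) → 1

== RESULT ==
z | b | w | d
t | 5 | t | 5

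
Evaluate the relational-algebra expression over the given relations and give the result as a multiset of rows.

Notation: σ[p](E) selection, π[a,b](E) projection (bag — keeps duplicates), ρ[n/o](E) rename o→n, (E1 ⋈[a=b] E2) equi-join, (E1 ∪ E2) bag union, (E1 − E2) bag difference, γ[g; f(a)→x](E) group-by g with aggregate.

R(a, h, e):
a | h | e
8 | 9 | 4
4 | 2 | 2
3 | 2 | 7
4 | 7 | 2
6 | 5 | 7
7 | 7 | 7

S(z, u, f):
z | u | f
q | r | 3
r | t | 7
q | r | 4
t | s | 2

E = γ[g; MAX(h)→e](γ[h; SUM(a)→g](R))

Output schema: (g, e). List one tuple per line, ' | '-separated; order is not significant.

Stepwise |·|:
  R → 6
  γ[h; SUM(a)→g](R) → 4
  γ[g; MAX(h)→e](γ[h; SUM(a)→g](R)) → 4

== RESULT ==
g | e
6 | 5
7 | 2
8 | 9
11 | 7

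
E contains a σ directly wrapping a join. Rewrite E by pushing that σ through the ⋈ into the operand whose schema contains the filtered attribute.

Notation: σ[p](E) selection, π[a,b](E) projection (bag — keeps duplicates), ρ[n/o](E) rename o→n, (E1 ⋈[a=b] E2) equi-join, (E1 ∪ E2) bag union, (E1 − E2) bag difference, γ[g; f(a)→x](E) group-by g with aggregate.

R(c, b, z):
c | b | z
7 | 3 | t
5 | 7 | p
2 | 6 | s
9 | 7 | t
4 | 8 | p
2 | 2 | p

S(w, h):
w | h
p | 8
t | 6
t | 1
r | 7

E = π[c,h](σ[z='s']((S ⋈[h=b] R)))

σ filters on z, owned by the right side.
E' = π[c,h]((S ⋈[h=b] σ[z='s'](R)))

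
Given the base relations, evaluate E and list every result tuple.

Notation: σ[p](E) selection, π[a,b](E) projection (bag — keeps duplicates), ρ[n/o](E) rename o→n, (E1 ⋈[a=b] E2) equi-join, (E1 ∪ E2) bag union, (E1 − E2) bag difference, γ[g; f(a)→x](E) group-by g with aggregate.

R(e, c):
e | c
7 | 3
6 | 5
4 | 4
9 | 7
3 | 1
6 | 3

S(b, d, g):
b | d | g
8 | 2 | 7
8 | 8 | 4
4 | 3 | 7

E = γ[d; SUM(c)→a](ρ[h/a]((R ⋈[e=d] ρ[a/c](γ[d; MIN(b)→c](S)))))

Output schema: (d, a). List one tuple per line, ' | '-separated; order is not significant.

Stepwise |·|:
  R → 6
  S → 3
  γ[d; MIN(b)→c](S) → 3
  ρ[a/c](γ[d; MIN(b)→c](S)) → 3
  (R ⋈[e=d] ρ[a/c](γ[d; MIN(b)→c](S))) → 1
  ρ[h/a]((R ⋈[e=d] ρ[a/c](γ[d; MIN(b)→c](S)))) → 1
  γ[d; SUM(c)→a](ρ[h/a]((R ⋈[e=d] ρ[a/c](γ[d; MIN(b)→c](S))))) → 1

== RESULT ==
d | a
3 | 1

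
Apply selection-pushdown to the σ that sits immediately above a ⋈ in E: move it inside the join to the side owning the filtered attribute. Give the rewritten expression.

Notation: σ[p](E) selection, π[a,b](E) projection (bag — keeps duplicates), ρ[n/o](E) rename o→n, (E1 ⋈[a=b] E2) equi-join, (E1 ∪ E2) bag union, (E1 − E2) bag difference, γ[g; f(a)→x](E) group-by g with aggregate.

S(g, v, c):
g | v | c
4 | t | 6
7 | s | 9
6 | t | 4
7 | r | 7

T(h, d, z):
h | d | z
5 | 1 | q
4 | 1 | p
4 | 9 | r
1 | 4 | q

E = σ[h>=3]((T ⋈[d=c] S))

σ filters on h, owned by the left side.
E' = (σ[h>=3](T) ⋈[d=c] S)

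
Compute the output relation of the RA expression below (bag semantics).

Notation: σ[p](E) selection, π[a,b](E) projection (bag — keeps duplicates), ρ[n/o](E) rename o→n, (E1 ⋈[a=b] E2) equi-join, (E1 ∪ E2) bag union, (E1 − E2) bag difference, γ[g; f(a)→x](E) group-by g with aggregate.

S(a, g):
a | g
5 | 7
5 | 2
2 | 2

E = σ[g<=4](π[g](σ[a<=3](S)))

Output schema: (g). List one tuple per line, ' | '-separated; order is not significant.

Per-node cardinality:
  S → 3
  σ[a<=3](S) → 1
  π[g](σ[a<=3](S)) → 1
  σ[g<=4](π[g](σ[a<=3](S))) → 1

== RESULT ==
g
2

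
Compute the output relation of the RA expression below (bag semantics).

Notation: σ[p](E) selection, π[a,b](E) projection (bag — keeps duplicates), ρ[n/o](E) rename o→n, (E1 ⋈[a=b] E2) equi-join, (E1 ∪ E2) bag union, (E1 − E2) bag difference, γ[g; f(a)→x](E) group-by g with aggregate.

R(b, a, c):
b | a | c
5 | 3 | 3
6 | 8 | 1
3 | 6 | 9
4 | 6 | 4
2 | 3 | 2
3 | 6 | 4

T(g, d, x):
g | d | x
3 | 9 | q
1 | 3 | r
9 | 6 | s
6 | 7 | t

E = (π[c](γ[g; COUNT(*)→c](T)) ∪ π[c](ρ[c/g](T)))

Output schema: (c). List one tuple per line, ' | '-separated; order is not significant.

Subexpression sizes:
  T → 4
  γ[g; COUNT(*)→c](T) → 4
  π[c](γ[g; COUNT(*)→c](T)) → 4
  T → 4
  ρ[c/g](T) → 4
  π[c](ρ[c/g](T)) → 4
  (π[c](γ[g; COUNT(*)→c](T)) ∪ π[c](ρ[c/g](T))) → 8

== RESULT ==
c
1
1
1
1
1
3
6
9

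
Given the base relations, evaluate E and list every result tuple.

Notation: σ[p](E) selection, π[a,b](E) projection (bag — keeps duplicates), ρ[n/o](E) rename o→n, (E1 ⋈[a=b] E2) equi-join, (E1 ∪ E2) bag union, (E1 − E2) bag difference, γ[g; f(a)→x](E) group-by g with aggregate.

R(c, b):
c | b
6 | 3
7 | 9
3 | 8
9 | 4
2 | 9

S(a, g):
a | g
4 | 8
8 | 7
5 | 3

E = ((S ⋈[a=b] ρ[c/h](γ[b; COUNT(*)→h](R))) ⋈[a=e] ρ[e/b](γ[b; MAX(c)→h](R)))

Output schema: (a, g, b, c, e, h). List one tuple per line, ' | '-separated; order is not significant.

Per-node cardinality:
  S → 3
  R → 5
  γ[b; COUNT(*)→h](R) → 4
  ρ[c/h](γ[b; COUNT(*)→h](R)) → 4
  (S ⋈[a=b] ρ[c/h](γ[b; COUNT(*)→h](R))) → 2
  R → 5
  γ[b; MAX(c)→h](R) → 4
  ρ[e/b](γ[b; MAX(c)→h](R)) → 4
  ((S ⋈[a=b] ρ[c/h](γ[b; COUNT(*)→h](R))) ⋈[a=e] ρ[e/b](γ[b; MAX(c)→h](R))) → 2

== RESULT ==
a | g | b | c | e | h
4 | 8 | 4 | 1 | 4 | 9
8 | 7 | 8 | 1 | 8 | 3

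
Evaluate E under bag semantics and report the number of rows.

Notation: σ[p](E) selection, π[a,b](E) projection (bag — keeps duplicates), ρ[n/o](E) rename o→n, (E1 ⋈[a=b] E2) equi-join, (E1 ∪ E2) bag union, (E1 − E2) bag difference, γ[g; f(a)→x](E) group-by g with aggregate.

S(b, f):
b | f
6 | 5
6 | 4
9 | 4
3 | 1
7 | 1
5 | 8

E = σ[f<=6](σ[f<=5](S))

Stepwise |·|:
  S → 6
  σ[f<=5](S) → 5
  σ[f<=6](σ[f<=5](S)) → 5

|E| = 5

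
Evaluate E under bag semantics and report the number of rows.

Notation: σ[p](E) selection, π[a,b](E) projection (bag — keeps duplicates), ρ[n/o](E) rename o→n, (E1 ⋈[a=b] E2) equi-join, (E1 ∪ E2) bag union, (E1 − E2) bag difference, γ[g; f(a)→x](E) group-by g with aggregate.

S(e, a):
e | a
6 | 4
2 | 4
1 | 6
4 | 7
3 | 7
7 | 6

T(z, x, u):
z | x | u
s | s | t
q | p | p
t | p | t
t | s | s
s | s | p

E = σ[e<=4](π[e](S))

Row counts bottom-up:
  S → 6
  π[e](S) → 6
  σ[e<=4](π[e](S)) → 4

|E| = 4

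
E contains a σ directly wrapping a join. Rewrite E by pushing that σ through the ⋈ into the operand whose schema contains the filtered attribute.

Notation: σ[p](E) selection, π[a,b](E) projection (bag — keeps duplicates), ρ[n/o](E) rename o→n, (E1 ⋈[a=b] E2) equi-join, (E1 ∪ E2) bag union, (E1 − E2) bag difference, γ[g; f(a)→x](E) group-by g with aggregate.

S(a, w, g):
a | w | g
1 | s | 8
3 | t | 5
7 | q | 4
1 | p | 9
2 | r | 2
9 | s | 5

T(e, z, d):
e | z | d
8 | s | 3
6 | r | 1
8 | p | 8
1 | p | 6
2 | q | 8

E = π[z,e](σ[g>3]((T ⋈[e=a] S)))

σ filters on g, owned by the right side.
E' = π[z,e]((T ⋈[e=a] σ[g>3](S)))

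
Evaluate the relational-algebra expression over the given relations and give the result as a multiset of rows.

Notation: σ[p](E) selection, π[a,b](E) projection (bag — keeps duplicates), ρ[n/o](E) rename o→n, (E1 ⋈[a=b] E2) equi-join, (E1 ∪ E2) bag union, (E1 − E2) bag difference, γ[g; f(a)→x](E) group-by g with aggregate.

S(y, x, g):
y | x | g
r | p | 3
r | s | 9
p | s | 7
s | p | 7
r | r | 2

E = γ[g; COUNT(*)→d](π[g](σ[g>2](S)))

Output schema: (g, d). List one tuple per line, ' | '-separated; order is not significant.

Stepwise |·|:
  S → 5
  σ[g>2](S) → 4
  π[g](σ[g>2](S)) → 4
  γ[g; COUNT(*)→d](π[g](σ[g>2](S))) → 3

== RESULT ==
g | d
3 | 1
7 | 2
9 | 1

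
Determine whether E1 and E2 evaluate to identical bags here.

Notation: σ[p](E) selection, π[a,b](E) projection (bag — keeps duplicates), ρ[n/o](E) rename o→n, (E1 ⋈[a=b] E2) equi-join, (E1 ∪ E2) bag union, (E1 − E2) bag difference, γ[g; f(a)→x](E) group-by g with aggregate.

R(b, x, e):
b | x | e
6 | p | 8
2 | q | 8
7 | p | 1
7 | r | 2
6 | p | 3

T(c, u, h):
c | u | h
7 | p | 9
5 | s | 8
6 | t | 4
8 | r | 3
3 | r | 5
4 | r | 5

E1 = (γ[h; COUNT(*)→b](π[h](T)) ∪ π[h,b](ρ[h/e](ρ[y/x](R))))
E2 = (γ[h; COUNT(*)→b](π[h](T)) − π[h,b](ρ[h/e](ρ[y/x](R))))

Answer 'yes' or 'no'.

E1 row counts bottom-up:
  T → 6
  π[h](T) → 6
  γ[h; COUNT(*)→b](π[h](T)) → 5
  R → 5
  ρ[y/x](R) → 5
  ρ[h/e](ρ[y/x](R)) → 5
  π[h,b](ρ[h/e](ρ[y/x](R))) → 5
  (γ[h; COUNT(*)→b](π[h](T)) ∪ π[h,b](ρ[h/e](ρ[y/x](R)))) → 10
E2 row counts bottom-up:
  T → 6
  π[h](T) → 6
  γ[h; COUNT(*)→b](π[h](T)) → 5
  R → 5
  ρ[y/x](R) → 5
  ρ[h/e](ρ[y/x](R)) → 5
  π[h,b](ρ[h/e](ρ[y/x](R))) → 5
  (γ[h; COUNT(*)→b](π[h](T)) − π[h,b](ρ[h/e](ρ[y/x](R)))) → 5

E1 result:
h | b
1 | 7
2 | 7
3 | 1
3 | 6
4 | 1
5 | 2
8 | 1
8 | 2
8 | 6
9 | 1
E2 result:
h | b
3 | 1
4 | 1
5 | 2
8 | 1
9 | 1
Witness: (2, 7) appears 1× in E1 but 0× in E2.

no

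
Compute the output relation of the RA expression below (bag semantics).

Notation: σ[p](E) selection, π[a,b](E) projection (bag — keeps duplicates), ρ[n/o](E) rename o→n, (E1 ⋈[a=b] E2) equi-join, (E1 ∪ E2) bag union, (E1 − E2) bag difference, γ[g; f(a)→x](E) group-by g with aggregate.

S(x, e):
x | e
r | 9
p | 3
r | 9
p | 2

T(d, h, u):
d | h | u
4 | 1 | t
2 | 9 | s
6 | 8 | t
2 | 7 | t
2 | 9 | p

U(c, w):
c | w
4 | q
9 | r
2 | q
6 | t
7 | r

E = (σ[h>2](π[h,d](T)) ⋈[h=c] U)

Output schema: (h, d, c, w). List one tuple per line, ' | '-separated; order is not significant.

Per-node cardinality:
  T → 5
  π[h,d](T) → 5
  σ[h>2](π[h,d](T)) → 4
  U → 5
  (σ[h>2](π[h,d](T)) ⋈[h=c] U) → 3

== RESULT ==
h | d | c | w
7 | 2 | 7 | r
9 | 2 | 9 | r
9 | 2 | 9 | r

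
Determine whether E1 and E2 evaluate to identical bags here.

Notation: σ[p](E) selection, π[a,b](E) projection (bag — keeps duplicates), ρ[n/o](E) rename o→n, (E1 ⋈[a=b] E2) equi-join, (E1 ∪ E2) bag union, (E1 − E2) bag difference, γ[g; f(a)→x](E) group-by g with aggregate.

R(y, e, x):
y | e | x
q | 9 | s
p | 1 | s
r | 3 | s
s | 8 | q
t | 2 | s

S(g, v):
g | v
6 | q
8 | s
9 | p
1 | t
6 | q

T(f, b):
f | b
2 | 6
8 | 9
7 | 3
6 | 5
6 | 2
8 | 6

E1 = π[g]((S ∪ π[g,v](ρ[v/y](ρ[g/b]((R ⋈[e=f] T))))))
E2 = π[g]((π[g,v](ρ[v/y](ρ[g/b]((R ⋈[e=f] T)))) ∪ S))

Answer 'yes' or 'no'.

E1 subexpression sizes:
  S → 5
  R → 5
  T → 6
  (R ⋈[e=f] T) → 3
  ρ[g/b]((R ⋈[e=f] T)) → 3
  ρ[v/y](ρ[g/b]((R ⋈[e=f] T))) → 3
  π[g,v](ρ[v/y](ρ[g/b]((R ⋈[e=f] T)))) → 3
  (S ∪ π[g,v](ρ[v/y](ρ[g/b]((R ⋈[e=f] T))))) → 8
  π[g]((S ∪ π[g,v](ρ[v/y](ρ[g/b]((R ⋈[e=f] T)))))) → 8
E2 subexpression sizes:
  R → 5
  T → 6
  (R ⋈[e=f] T) → 3
  ρ[g/b]((R ⋈[e=f] T)) → 3
  ρ[v/y](ρ[g/b]((R ⋈[e=f] T))) → 3
  π[g,v](ρ[v/y](ρ[g/b]((R ⋈[e=f] T)))) → 3
  S → 5
  (π[g,v](ρ[v/y](ρ[g/b]((R ⋈[e=f] T)))) ∪ S) → 8
  π[g]((π[g,v](ρ[v/y](ρ[g/b]((R ⋈[e=f] T)))) ∪ S)) → 8

E1 and E2 produce the same multiset:
g
1
6
6
6
6
8
9
9

yes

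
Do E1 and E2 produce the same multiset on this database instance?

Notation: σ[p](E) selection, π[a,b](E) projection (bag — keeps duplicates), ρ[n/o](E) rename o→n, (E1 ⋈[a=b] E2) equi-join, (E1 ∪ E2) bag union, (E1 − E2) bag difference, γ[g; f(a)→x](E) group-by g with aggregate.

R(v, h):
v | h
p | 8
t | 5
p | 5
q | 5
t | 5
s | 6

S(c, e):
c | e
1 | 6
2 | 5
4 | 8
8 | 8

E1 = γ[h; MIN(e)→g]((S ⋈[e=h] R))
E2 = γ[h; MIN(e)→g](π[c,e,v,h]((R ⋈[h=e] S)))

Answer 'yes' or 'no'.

E1 subexpression sizes:
  S → 4
  R → 6
  (S ⋈[e=h] R) → 7
  γ[h; MIN(e)→g]((S ⋈[e=h] R)) → 3
E2 subexpression sizes:
  R → 6
  S → 4
  (R ⋈[h=e] S) → 7
  π[c,e,v,h]((R ⋈[h=e] S)) → 7
  γ[h; MIN(e)→g](π[c,e,v,h]((R ⋈[h=e] S))) → 3

E1 and E2 produce the same multiset:
h | g
5 | 5
6 | 6
8 | 8

yes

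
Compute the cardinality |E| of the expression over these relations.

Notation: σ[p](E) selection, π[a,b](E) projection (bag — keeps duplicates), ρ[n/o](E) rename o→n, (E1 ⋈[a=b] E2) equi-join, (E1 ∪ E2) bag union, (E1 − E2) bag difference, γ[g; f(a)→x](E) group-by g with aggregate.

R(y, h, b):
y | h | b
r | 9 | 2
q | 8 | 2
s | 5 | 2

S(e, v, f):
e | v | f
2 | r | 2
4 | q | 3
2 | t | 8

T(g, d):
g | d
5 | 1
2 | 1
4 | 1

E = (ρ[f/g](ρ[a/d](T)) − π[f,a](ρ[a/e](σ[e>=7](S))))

Stepwise |·|:
  T → 3
  ρ[a/d](T) → 3
  ρ[f/g](ρ[a/d](T)) → 3
  S → 3
  σ[e>=7](S) → 0
  ρ[a/e](σ[e>=7](S)) → 0
  π[f,a](ρ[a/e](σ[e>=7](S))) → 0
  (ρ[f/g](ρ[a/d](T)) − π[f,a](ρ[a/e](σ[e>=7](S)))) → 3

|E| = 3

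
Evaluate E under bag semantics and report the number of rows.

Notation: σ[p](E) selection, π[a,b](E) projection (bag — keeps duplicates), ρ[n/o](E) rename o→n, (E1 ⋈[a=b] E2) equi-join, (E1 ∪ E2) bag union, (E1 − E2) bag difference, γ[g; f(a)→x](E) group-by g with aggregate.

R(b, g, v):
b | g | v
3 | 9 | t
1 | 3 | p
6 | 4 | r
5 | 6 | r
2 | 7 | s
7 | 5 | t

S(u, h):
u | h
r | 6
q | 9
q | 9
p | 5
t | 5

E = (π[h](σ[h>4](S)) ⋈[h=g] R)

Row counts bottom-up:
  S → 5
  σ[h>4](S) → 5
  π[h](σ[h>4](S)) → 5
  R → 6
  (π[h](σ[h>4](S)) ⋈[h=g] R) → 5

|E| = 5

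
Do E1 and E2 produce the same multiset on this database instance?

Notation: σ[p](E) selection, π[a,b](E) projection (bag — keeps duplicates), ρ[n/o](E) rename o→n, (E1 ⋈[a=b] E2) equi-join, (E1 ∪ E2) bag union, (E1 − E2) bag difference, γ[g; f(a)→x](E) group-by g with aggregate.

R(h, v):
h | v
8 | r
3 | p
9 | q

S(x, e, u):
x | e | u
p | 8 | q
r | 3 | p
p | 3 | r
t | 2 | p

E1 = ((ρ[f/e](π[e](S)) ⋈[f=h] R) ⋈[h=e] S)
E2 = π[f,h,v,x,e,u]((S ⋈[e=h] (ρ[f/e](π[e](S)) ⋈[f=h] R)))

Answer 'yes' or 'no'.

E1 row counts bottom-up:
  S → 4
  π[e](S) → 4
  ρ[f/e](π[e](S)) → 4
  R → 3
  (ρ[f/e](π[e](S)) ⋈[f=h] R) → 3
  S → 4
  ((ρ[f/e](π[e](S)) ⋈[f=h] R) ⋈[h=e] S) → 5
E2 row counts bottom-up:
  S → 4
  S → 4
  π[e](S) → 4
  ρ[f/e](π[e](S)) → 4
  R → 3
  (ρ[f/e](π[e](S)) ⋈[f=h] R) → 3
  (S ⋈[e=h] (ρ[f/e](π[e](S)) ⋈[f=h] R)) → 5
  π[f,h,v,x,e,u]((S ⋈[e=h] (ρ[f/e](π[e](S)) ⋈[f=h] R))) → 5

E1 and E2 produce the same multiset:
f | h | v | x | e | u
3 | 3 | p | p | 3 | r
3 | 3 | p | p | 3 | r
3 | 3 | p | r | 3 | p
3 | 3 | p | r | 3 | p
8 | 8 | r | p | 8 | q

yes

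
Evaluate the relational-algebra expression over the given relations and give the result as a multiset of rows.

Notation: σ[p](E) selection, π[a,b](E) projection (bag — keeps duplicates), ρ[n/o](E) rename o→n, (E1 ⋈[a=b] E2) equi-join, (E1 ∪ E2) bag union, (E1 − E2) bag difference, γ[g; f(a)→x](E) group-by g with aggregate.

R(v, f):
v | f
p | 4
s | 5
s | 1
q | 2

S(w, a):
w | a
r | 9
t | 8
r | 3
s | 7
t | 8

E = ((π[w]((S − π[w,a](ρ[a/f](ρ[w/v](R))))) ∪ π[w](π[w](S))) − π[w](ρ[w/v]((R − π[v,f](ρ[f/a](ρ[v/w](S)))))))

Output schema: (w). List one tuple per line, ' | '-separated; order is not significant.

Stepwise |·|:
  S → 5
  R → 4
  ρ[w/v](R) → 4
  ρ[a/f](ρ[w/v](R)) → 4
  π[w,a](ρ[a/f](ρ[w/v](R))) → 4
  (S − π[w,a](ρ[a/f](ρ[w/v](R)))) → 5
  π[w]((S − π[w,a](ρ[a/f](ρ[w/v](R))))) → 5
  S → 5
  π[w](S) → 5
  π[w](π[w](S)) → 5
  (π[w]((S − π[w,a](ρ[a/f](ρ[w/v](R))))) ∪ π[w](π[w](S))) → 10
  R → 4
  S → 5
  ρ[v/w](S) → 5
  ρ[f/a](ρ[v/w](S)) → 5
  π[v,f](ρ[f/a](ρ[v/w](S))) → 5
  (R − π[v,f](ρ[f/a](ρ[v/w](S)))) → 4
  ρ[w/v]((R − π[v,f](ρ[f/a](ρ[v/w](S))))) → 4
  π[w](ρ[w/v]((R − π[v,f](ρ[f/a](ρ[v/w](S)))))) → 4
  ((π[w]((S − π[w,a](ρ[a/f](ρ[w/v](R))))) ∪ π[w](π[w](S))) − π[w](ρ[w/v]((R − π[v,f](ρ[f/a](ρ[v/w](S))))))) → 8

== RESULT ==
w
r
r
r
r
t
t
t
t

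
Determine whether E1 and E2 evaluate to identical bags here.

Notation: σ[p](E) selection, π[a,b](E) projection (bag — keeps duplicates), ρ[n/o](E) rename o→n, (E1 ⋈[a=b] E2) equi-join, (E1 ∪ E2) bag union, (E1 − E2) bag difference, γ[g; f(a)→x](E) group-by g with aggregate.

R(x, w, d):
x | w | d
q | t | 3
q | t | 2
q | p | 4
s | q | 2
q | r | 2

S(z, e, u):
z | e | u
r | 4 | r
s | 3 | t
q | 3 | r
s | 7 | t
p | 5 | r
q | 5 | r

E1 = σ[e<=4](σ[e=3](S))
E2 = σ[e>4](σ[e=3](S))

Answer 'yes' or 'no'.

E1 subexpression sizes:
  S → 6
  σ[e=3](S) → 2
  σ[e<=4](σ[e=3](S)) → 2
E2 subexpression sizes:
  S → 6
  σ[e=3](S) → 2
  σ[e>4](σ[e=3](S)) → 0

E1 result:
z | e | u
q | 3 | r
s | 3 | t
E2 result:
z | e | u
(0 rows)
Witness: ('q', 3, 'r') appears 1× in E1 but 0× in E2.

no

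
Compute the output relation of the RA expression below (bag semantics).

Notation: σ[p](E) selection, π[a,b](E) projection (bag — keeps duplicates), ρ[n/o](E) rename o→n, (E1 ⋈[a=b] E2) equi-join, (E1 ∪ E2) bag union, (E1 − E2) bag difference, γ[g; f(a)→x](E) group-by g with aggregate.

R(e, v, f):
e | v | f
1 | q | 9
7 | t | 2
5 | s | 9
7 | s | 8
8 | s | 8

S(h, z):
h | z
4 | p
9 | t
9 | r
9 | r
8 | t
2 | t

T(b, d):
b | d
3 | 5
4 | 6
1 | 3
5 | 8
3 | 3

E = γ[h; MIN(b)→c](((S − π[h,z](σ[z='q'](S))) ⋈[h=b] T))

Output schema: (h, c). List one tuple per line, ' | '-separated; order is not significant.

Row counts bottom-up:
  S → 6
  S → 6
  σ[z='q'](S) → 0
  π[h,z](σ[z='q'](S)) → 0
  (S − π[h,z](σ[z='q'](S))) → 6
  T → 5
  ((S − π[h,z](σ[z='q'](S))) ⋈[h=b] T) → 1
  γ[h; MIN(b)→c](((S − π[h,z](σ[z='q'](S))) ⋈[h=b] T)) → 1

== RESULT ==
h | c
4 | 4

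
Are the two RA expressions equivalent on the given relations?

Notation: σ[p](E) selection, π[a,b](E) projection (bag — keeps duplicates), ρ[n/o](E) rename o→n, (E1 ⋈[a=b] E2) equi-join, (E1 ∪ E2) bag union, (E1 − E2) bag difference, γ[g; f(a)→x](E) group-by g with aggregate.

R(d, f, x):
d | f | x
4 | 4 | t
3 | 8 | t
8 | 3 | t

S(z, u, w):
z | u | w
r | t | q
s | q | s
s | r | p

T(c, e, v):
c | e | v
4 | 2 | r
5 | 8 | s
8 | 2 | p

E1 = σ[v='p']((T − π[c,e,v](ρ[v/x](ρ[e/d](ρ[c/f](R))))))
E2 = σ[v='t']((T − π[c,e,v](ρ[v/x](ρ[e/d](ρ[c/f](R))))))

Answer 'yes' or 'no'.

E1 row counts bottom-up:
  T → 3
  R → 3
  ρ[c/f](R) → 3
  ρ[e/d](ρ[c/f](R)) → 3
  ρ[v/x](ρ[e/d](ρ[c/f](R))) → 3
  π[c,e,v](ρ[v/x](ρ[e/d](ρ[c/f](R)))) → 3
  (T − π[c,e,v](ρ[v/x](ρ[e/d](ρ[c/f](R))))) → 3
  σ[v='p']((T − π[c,e,v](ρ[v/x](ρ[e/d](ρ[c/f](R)))))) → 1
E2 row counts bottom-up:
  T → 3
  R → 3
  ρ[c/f](R) → 3
  ρ[e/d](ρ[c/f](R)) → 3
  ρ[v/x](ρ[e/d](ρ[c/f](R))) → 3
  π[c,e,v](ρ[v/x](ρ[e/d](ρ[c/f](R)))) → 3
  (T − π[c,e,v](ρ[v/x](ρ[e/d](ρ[c/f](R))))) → 3
  σ[v='t']((T − π[c,e,v](ρ[v/x](ρ[e/d](ρ[c/f](R)))))) → 0

E1 result:
c | e | v
8 | 2 | p
E2 result:
c | e | v
(0 rows)
Witness: (8, 2, 'p') appears 1× in E1 but 0× in E2.

no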